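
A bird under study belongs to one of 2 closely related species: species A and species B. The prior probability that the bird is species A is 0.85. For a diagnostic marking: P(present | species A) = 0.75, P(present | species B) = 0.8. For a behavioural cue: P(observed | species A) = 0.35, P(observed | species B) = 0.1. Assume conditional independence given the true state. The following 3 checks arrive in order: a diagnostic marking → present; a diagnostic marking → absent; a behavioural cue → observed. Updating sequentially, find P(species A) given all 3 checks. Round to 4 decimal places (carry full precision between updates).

0.9587

Each posterior becomes the prior for the next update.
After a diagnostic marking='present': P(species A) = 0.75·0.8500 / (0.75·0.8500 + 0.8·0.1500) ≈ 0.8416
After a diagnostic marking='absent': P(species A) = 0.25·0.8416 / (0.25·0.8416 + 0.2·0.1584) ≈ 0.8691
After a behavioural cue='observed': P(species A) = 0.35·0.8691 / (0.35·0.8691 + 0.1·0.1309) ≈ 0.9587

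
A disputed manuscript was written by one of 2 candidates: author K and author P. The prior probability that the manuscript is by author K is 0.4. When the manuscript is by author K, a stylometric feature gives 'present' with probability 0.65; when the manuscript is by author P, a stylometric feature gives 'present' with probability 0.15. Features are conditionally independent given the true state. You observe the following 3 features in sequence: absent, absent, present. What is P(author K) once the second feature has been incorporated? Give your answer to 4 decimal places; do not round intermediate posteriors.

After 'absent': P(author K) = 0.35·0.4000 / (0.35·0.4000 + 0.85·0.6000) ≈ 0.2154
After 'absent': P(author K) = 0.35·0.2154 / (0.35·0.2154 + 0.85·0.7846) ≈ 0.1016

0.1016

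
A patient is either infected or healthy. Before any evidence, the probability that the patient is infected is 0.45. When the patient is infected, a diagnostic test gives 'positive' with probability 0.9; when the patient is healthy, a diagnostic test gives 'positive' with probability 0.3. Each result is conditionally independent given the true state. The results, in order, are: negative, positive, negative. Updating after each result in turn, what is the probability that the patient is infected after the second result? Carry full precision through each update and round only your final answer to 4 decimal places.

After 'negative': P(infected) = 0.1·0.4500 / (0.1·0.4500 + 0.7·0.5500) ≈ 0.1047
After 'positive': P(infected) = 0.9·0.1047 / (0.9·0.1047 + 0.3·0.8953) ≈ 0.2596

0.2596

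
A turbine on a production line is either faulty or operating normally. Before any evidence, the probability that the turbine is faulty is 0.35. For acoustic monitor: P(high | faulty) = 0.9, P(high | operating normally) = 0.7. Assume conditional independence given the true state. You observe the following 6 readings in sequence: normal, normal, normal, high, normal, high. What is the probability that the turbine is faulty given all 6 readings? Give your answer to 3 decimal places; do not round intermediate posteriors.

0.011

After 'normal': P(faulty) = 0.1·0.3500 / (0.1·0.3500 + 0.3·0.6500) ≈ 0.1522
After 'normal': P(faulty) = 0.1·0.1522 / (0.1·0.1522 + 0.3·0.8478) ≈ 0.0565
After 'normal': P(faulty) = 0.1·0.0565 / (0.1·0.0565 + 0.3·0.9435) ≈ 0.0196
After 'high': P(faulty) = 0.9·0.0196 / (0.9·0.0196 + 0.7·0.9804) ≈ 0.0250
After 'normal': P(faulty) = 0.1·0.0250 / (0.1·0.0250 + 0.3·0.9750) ≈ 0.0085
After 'high': P(faulty) = 0.9·0.0085 / (0.9·0.0085 + 0.7·0.9915) ≈ 0.0109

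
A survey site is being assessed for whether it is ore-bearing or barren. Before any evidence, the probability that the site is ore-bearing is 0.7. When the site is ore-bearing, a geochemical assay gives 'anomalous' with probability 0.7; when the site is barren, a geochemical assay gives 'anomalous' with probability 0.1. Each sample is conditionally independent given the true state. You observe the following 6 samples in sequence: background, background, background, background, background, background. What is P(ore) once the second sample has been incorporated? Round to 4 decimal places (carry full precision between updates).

After 'background': P(ore) = 0.3·0.7000 / (0.3·0.7000 + 0.9·0.3000) ≈ 0.4375
After 'background': P(ore) = 0.3·0.4375 / (0.3·0.4375 + 0.9·0.5625) ≈ 0.2059

0.2059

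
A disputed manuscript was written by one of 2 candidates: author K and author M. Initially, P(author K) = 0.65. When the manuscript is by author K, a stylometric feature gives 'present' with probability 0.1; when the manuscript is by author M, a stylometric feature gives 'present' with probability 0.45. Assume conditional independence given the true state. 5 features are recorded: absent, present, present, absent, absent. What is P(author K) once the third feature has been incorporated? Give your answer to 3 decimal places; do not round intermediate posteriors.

0.130

After 'absent': P(author K) = 0.9·0.6500 / (0.9·0.6500 + 0.55·0.3500) ≈ 0.7524
After 'present': P(author K) = 0.1·0.7524 / (0.1·0.7524 + 0.45·0.2476) ≈ 0.4031
After 'present': P(author K) = 0.1·0.4031 / (0.1·0.4031 + 0.45·0.5969) ≈ 0.1305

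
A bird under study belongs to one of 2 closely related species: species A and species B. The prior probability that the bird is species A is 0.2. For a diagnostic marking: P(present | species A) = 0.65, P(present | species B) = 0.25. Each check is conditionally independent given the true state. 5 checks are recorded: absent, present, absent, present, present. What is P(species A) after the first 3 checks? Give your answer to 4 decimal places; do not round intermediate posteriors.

Each posterior becomes the prior for the next update.
After 'absent': P(species A) = 0.35·0.2000 / (0.35·0.2000 + 0.75·0.8000) ≈ 0.1045
After 'present': P(species A) = 0.65·0.1045 / (0.65·0.1045 + 0.25·0.8955) ≈ 0.2327
After 'absent': P(species A) = 0.35·0.2327 / (0.35·0.2327 + 0.75·0.7673) ≈ 0.1240

0.1240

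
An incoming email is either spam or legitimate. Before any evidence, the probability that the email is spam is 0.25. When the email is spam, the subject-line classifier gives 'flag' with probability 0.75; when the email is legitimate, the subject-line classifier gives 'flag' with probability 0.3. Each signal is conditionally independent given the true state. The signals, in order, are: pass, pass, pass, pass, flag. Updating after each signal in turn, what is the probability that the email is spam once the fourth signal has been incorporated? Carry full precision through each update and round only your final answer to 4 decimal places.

After 'pass': P(spam) = 0.25·0.2500 / (0.25·0.2500 + 0.7·0.7500) ≈ 0.1064
After 'pass': P(spam) = 0.25·0.1064 / (0.25·0.1064 + 0.7·0.8936) ≈ 0.0408
After 'pass': P(spam) = 0.25·0.0408 / (0.25·0.0408 + 0.7·0.9592) ≈ 0.0150
After 'pass': P(spam) = 0.25·0.0150 / (0.25·0.0150 + 0.7·0.9850) ≈ 0.0054

0.0054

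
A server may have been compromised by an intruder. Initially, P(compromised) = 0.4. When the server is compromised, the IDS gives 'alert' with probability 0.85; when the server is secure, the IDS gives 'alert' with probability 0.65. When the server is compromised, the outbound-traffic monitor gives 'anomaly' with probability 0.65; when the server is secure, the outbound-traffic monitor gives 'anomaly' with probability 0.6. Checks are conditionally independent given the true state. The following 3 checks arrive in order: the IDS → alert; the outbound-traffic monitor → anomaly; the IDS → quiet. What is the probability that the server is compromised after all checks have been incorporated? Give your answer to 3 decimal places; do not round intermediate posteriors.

After the IDS='alert': P(compromised) = 0.85·0.4000 / (0.85·0.4000 + 0.65·0.6000) ≈ 0.4658
After the outbound-traffic monitor='anomaly': P(compromised) = 0.65·0.4658 / (0.65·0.4658 + 0.6·0.5342) ≈ 0.4857
After the IDS='quiet': P(compromised) = 0.15·0.4857 / (0.15·0.4857 + 0.35·0.5143) ≈ 0.2881

0.288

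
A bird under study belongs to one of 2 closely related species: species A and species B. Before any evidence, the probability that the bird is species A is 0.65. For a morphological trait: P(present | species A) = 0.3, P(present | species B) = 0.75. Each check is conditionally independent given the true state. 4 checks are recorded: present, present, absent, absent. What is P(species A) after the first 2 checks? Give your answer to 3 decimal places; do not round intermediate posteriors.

Apply Bayes' rule sequentially, carrying P(species A) forward.
After 'present': P(species A) = 0.3·0.6500 / (0.3·0.6500 + 0.75·0.3500) ≈ 0.4262
After 'present': P(species A) = 0.3·0.4262 / (0.3·0.4262 + 0.75·0.5738) ≈ 0.2291

0.229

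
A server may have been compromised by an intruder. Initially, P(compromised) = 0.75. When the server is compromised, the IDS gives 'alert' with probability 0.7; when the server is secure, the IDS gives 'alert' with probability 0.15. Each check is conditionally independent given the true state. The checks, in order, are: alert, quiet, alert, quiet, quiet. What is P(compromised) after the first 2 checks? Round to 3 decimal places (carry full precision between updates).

0.832

After 'alert': P(compromised) = 0.7·0.7500 / (0.7·0.7500 + 0.15·0.2500) ≈ 0.9333
After 'quiet': P(compromised) = 0.3·0.9333 / (0.3·0.9333 + 0.85·0.0667) ≈ 0.8317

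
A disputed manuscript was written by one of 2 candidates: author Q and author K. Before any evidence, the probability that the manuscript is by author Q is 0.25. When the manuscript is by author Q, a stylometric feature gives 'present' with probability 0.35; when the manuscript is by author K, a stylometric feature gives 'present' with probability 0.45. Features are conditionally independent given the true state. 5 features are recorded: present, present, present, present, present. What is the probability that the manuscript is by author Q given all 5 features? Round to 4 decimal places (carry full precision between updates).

Apply Bayes' rule sequentially, carrying P(author Q) forward.
After 'present': P(author Q) = 0.35·0.2500 / (0.35·0.2500 + 0.45·0.7500) ≈ 0.2059
After 'present': P(author Q) = 0.35·0.2059 / (0.35·0.2059 + 0.45·0.7941) ≈ 0.1678
After 'present': P(author Q) = 0.35·0.1678 / (0.35·0.1678 + 0.45·0.8322) ≈ 0.1356
After 'present': P(author Q) = 0.35·0.1356 / (0.35·0.1356 + 0.45·0.8644) ≈ 0.1087
After 'present': P(author Q) = 0.35·0.1087 / (0.35·0.1087 + 0.45·0.8913) ≈ 0.0867

0.0867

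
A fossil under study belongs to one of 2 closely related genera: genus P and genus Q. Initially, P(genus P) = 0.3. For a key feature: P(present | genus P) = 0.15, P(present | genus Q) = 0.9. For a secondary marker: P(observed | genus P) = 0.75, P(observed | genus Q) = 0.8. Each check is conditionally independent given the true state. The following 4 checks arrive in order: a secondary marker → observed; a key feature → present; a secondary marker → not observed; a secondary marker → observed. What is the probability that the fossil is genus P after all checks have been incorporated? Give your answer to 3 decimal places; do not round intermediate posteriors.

0.073

Apply Bayes' rule sequentially, carrying P(genus P) forward.
After a secondary marker='observed': P(genus P) = 0.75·0.3000 / (0.75·0.3000 + 0.8·0.7000) ≈ 0.2866
After a key feature='present': P(genus P) = 0.15·0.2866 / (0.15·0.2866 + 0.9·0.7134) ≈ 0.0628
After a secondary marker='not observed': P(genus P) = 0.25·0.0628 / (0.25·0.0628 + 0.2·0.9372) ≈ 0.0772
After a secondary marker='observed': P(genus P) = 0.75·0.0772 / (0.75·0.0772 + 0.8·0.9228) ≈ 0.0728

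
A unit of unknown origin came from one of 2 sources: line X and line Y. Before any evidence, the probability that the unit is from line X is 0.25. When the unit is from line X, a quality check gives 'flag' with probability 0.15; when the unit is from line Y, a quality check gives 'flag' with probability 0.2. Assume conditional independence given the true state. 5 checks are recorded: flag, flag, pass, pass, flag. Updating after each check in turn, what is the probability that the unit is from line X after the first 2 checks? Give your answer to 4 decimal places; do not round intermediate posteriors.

0.1579

After 'flag': P(line X) = 0.15·0.2500 / (0.15·0.2500 + 0.2·0.7500) ≈ 0.2000
After 'flag': P(line X) = 0.15·0.2000 / (0.15·0.2000 + 0.2·0.8000) ≈ 0.1579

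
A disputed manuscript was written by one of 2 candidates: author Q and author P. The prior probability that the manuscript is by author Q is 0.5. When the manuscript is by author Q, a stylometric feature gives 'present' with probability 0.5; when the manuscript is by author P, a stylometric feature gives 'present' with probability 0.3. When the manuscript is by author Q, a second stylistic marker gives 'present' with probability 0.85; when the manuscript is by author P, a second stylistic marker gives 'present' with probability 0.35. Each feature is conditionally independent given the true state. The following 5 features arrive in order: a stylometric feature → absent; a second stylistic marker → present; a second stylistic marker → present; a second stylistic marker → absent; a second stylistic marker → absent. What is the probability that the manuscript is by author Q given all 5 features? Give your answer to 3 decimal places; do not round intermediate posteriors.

Apply Bayes' rule sequentially, carrying P(author Q) forward.
After a stylometric feature='absent': P(author Q) = 0.5·0.5000 / (0.5·0.5000 + 0.7·0.5000) ≈ 0.4167
After a second stylistic marker='present': P(author Q) = 0.85·0.4167 / (0.85·0.4167 + 0.35·0.5833) ≈ 0.6343
After a second stylistic marker='present': P(author Q) = 0.85·0.6343 / (0.85·0.6343 + 0.35·0.3657) ≈ 0.8082
After a second stylistic marker='absent': P(author Q) = 0.15·0.8082 / (0.15·0.8082 + 0.65·0.1918) ≈ 0.4929
After a second stylistic marker='absent': P(author Q) = 0.15·0.4929 / (0.15·0.4929 + 0.65·0.5071) ≈ 0.1832

0.183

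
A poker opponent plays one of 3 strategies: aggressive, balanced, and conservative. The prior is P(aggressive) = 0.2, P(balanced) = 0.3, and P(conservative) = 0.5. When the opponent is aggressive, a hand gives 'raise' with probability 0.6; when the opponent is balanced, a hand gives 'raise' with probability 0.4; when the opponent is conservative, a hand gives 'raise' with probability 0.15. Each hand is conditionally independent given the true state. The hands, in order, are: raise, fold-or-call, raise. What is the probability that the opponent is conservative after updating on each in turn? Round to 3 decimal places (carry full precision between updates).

0.142

After 'raise': normaliser = 0.6·0.2000 + 0.4·0.3000 + 0.15·0.5000; P(aggressive) ≈ 0.3810, P(balanced) ≈ 0.3810, P(conservative) ≈ 0.2381
After 'fold-or-call': normaliser = 0.4·0.3810 + 0.6·0.3810 + 0.85·0.2381; P(aggressive) ≈ 0.2612, P(balanced) ≈ 0.3918, P(conservative) ≈ 0.3469
After 'raise': normaliser = 0.6·0.2612 + 0.4·0.3918 + 0.15·0.3469; P(aggressive) ≈ 0.4288, P(balanced) ≈ 0.4288, P(conservative) ≈ 0.1424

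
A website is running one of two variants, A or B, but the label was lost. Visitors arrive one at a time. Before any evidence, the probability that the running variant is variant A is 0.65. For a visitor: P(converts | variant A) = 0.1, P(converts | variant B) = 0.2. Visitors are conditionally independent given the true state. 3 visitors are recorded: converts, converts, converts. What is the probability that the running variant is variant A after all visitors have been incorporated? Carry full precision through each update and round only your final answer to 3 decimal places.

Apply Bayes' rule sequentially, carrying P(A) forward.
After 'converts': P(A) = 0.1·0.6500 / (0.1·0.6500 + 0.2·0.3500) ≈ 0.4815
After 'converts': P(A) = 0.1·0.4815 / (0.1·0.4815 + 0.2·0.5185) ≈ 0.3171
After 'converts': P(A) = 0.1·0.3171 / (0.1·0.3171 + 0.2·0.6829) ≈ 0.1884

0.188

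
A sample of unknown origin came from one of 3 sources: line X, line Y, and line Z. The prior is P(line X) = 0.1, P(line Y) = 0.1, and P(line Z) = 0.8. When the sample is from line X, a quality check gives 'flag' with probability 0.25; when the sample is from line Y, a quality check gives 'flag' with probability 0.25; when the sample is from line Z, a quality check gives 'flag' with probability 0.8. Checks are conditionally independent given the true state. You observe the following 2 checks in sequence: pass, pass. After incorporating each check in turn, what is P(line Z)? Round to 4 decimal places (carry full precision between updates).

Each posterior becomes the prior for the next update.
After 'pass': normaliser = 0.75·0.1000 + 0.75·0.1000 + 0.2·0.8000; P(line X) ≈ 0.2419, P(line Y) ≈ 0.2419, P(line Z) ≈ 0.5161
After 'pass': normaliser = 0.75·0.2419 + 0.75·0.2419 + 0.2·0.5161; P(line X) ≈ 0.3893, P(line Y) ≈ 0.3893, P(line Z) ≈ 0.2215

0.2215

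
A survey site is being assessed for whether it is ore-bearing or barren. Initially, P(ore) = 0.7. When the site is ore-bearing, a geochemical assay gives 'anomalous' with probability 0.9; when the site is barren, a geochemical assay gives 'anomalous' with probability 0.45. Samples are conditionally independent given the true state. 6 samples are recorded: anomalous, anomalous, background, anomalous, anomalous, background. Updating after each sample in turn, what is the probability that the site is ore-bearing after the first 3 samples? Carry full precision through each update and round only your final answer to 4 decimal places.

0.6292

Apply Bayes' rule sequentially, carrying P(ore) forward.
After 'anomalous': P(ore) = 0.9·0.7000 / (0.9·0.7000 + 0.45·0.3000) ≈ 0.8235
After 'anomalous': P(ore) = 0.9·0.8235 / (0.9·0.8235 + 0.45·0.1765) ≈ 0.9032
After 'background': P(ore) = 0.1·0.9032 / (0.1·0.9032 + 0.55·0.0968) ≈ 0.6292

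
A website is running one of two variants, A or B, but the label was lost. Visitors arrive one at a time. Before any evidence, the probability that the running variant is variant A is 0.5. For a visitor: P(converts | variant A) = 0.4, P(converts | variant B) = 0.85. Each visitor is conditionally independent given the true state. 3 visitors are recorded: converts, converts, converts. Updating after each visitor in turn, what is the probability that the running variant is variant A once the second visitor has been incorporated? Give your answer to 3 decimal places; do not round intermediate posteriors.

After 'converts': P(A) = 0.4·0.5000 / (0.4·0.5000 + 0.85·0.5000) ≈ 0.3200
After 'converts': P(A) = 0.4·0.3200 / (0.4·0.3200 + 0.85·0.6800) ≈ 0.1813

0.181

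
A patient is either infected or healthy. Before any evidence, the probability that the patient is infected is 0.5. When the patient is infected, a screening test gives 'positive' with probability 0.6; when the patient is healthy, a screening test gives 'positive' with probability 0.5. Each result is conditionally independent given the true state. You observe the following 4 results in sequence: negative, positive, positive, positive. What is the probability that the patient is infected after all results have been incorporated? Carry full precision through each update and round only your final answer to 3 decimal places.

0.580

Each posterior becomes the prior for the next update.
After 'negative': P(infected) = 0.4·0.5000 / (0.4·0.5000 + 0.5·0.5000) ≈ 0.4444
After 'positive': P(infected) = 0.6·0.4444 / (0.6·0.4444 + 0.5·0.5556) ≈ 0.4898
After 'positive': P(infected) = 0.6·0.4898 / (0.6·0.4898 + 0.5·0.5102) ≈ 0.5353
After 'positive': P(infected) = 0.6·0.5353 / (0.6·0.5353 + 0.5·0.4647) ≈ 0.5803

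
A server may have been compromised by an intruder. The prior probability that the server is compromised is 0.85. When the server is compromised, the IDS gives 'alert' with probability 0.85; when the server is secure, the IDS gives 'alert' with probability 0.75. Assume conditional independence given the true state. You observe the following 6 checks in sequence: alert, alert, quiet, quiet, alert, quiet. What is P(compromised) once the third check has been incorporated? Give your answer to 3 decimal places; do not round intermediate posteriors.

After 'alert': P(compromised) = 0.85·0.8500 / (0.85·0.8500 + 0.75·0.1500) ≈ 0.8653
After 'alert': P(compromised) = 0.85·0.8653 / (0.85·0.8653 + 0.75·0.1347) ≈ 0.8792
After 'quiet': P(compromised) = 0.15·0.8792 / (0.15·0.8792 + 0.25·0.1208) ≈ 0.8137

0.814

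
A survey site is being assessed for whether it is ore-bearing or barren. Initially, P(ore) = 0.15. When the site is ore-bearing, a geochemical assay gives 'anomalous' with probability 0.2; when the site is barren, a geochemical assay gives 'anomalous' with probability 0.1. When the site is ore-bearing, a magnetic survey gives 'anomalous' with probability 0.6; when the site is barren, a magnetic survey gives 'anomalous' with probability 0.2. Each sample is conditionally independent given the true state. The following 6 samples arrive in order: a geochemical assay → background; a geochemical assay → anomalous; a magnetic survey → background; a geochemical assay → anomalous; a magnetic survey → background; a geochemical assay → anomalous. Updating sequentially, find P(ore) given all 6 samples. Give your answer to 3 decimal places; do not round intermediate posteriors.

0.239

After a geochemical assay='background': P(ore) = 0.8·0.1500 / (0.8·0.1500 + 0.9·0.8500) ≈ 0.1356
After a geochemical assay='anomalous': P(ore) = 0.2·0.1356 / (0.2·0.1356 + 0.1·0.8644) ≈ 0.2388
After a magnetic survey='background': P(ore) = 0.4·0.2388 / (0.4·0.2388 + 0.8·0.7612) ≈ 0.1356
After a geochemical assay='anomalous': P(ore) = 0.2·0.1356 / (0.2·0.1356 + 0.1·0.8644) ≈ 0.2388
After a magnetic survey='background': P(ore) = 0.4·0.2388 / (0.4·0.2388 + 0.8·0.7612) ≈ 0.1356
After a geochemical assay='anomalous': P(ore) = 0.2·0.1356 / (0.2·0.1356 + 0.1·0.8644) ≈ 0.2388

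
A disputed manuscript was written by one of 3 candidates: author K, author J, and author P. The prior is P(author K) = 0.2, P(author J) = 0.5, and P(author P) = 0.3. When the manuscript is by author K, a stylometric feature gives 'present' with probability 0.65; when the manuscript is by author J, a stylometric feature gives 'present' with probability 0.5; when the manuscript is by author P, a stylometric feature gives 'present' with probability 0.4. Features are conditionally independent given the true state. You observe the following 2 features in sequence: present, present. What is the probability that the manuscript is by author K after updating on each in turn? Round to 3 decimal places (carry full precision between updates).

0.328

After 'present': normaliser = 0.65·0.2000 + 0.5·0.5000 + 0.4·0.3000; P(author K) ≈ 0.2600, P(author J) ≈ 0.5000, P(author P) ≈ 0.2400
After 'present': normaliser = 0.65·0.2600 + 0.5·0.5000 + 0.4·0.2400; P(author K) ≈ 0.3282, P(author J) ≈ 0.4854, P(author P) ≈ 0.1864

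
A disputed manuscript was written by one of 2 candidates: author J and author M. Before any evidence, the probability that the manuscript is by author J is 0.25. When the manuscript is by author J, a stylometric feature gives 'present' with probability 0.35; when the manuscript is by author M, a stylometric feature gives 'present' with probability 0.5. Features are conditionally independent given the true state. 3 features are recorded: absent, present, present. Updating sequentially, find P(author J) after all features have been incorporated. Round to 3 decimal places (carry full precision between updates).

After 'absent': P(author J) = 0.65·0.2500 / (0.65·0.2500 + 0.5·0.7500) ≈ 0.3023
After 'present': P(author J) = 0.35·0.3023 / (0.35·0.3023 + 0.5·0.6977) ≈ 0.2327
After 'present': P(author J) = 0.35·0.2327 / (0.35·0.2327 + 0.5·0.7673) ≈ 0.1751

0.175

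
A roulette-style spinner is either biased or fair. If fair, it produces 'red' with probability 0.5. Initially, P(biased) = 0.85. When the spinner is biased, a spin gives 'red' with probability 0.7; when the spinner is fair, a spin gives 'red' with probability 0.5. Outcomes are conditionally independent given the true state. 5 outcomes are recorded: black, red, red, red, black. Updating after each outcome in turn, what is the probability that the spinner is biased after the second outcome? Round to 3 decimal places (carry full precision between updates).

After 'black': P(biased) = 0.3·0.8500 / (0.3·0.8500 + 0.5·0.1500) ≈ 0.7727
After 'red': P(biased) = 0.7·0.7727 / (0.7·0.7727 + 0.5·0.2273) ≈ 0.8264

0.826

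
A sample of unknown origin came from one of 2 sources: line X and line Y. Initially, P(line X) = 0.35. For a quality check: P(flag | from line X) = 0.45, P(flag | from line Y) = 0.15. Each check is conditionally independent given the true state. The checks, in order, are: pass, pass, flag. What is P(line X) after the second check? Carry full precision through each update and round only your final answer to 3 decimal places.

After 'pass': P(line X) = 0.55·0.3500 / (0.55·0.3500 + 0.85·0.6500) ≈ 0.2584
After 'pass': P(line X) = 0.55·0.2584 / (0.55·0.2584 + 0.85·0.7416) ≈ 0.1840

0.184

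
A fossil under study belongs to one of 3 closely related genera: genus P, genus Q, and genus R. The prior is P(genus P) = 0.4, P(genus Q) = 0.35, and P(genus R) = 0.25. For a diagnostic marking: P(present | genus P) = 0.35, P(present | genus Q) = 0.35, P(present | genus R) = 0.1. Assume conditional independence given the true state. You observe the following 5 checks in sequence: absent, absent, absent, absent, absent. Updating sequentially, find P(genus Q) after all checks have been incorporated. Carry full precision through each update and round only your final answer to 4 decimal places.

After 'absent': normaliser = 0.65·0.4000 + 0.65·0.3500 + 0.9·0.2500; P(genus P) ≈ 0.3649, P(genus Q) ≈ 0.3193, P(genus R) ≈ 0.3158
After 'absent': normaliser = 0.65·0.3649 + 0.65·0.3193 + 0.9·0.3158; P(genus P) ≈ 0.3254, P(genus Q) ≈ 0.2847, P(genus R) ≈ 0.3899
After 'absent': normaliser = 0.65·0.3254 + 0.65·0.2847 + 0.9·0.3899; P(genus P) ≈ 0.2830, P(genus Q) ≈ 0.2476, P(genus R) ≈ 0.4695
After 'absent': normaliser = 0.65·0.2830 + 0.65·0.2476 + 0.9·0.4695; P(genus P) ≈ 0.2397, P(genus Q) ≈ 0.2097, P(genus R) ≈ 0.5506
After 'absent': normaliser = 0.65·0.2397 + 0.65·0.2097 + 0.9·0.5506; P(genus P) ≈ 0.1978, P(genus Q) ≈ 0.1731, P(genus R) ≈ 0.6291

0.1731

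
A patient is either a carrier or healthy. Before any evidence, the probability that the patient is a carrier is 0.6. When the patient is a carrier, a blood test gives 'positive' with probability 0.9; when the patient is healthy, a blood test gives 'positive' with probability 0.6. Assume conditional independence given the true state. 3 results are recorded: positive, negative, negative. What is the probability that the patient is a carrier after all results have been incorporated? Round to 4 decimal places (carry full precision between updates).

After 'positive': P(carrier) = 0.9·0.6000 / (0.9·0.6000 + 0.6·0.4000) ≈ 0.6923
After 'negative': P(carrier) = 0.1·0.6923 / (0.1·0.6923 + 0.4·0.3077) ≈ 0.3600
After 'negative': P(carrier) = 0.1·0.3600 / (0.1·0.3600 + 0.4·0.6400) ≈ 0.1233

0.1233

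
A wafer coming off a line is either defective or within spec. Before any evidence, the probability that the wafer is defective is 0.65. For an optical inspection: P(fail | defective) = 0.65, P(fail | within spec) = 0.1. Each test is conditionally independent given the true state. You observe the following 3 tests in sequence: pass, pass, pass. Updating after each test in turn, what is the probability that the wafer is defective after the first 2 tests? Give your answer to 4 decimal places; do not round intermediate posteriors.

0.2193

After 'pass': P(defective) = 0.35·0.6500 / (0.35·0.6500 + 0.9·0.3500) ≈ 0.4194
After 'pass': P(defective) = 0.35·0.4194 / (0.35·0.4194 + 0.9·0.5806) ≈ 0.2193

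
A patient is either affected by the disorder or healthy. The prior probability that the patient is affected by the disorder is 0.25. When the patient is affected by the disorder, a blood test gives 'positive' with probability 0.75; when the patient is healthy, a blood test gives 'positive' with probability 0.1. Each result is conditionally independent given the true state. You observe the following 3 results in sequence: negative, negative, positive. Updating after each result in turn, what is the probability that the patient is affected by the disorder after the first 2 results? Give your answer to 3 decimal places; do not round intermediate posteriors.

After 'negative': P(affected) = 0.25·0.2500 / (0.25·0.2500 + 0.9·0.7500) ≈ 0.0847
After 'negative': P(affected) = 0.25·0.0847 / (0.25·0.0847 + 0.9·0.9153) ≈ 0.0251

0.025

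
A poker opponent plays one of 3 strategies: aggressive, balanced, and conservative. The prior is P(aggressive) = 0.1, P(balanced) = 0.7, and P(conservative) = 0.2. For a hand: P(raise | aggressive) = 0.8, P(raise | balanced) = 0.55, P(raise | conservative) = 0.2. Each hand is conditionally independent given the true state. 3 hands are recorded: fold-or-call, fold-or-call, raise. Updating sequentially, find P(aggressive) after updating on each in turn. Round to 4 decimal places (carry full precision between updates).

0.0300

After 'fold-or-call': normaliser = 0.2·0.1000 + 0.45·0.7000 + 0.8·0.2000; P(aggressive) ≈ 0.0404, P(balanced) ≈ 0.6364, P(conservative) ≈ 0.3232
After 'fold-or-call': normaliser = 0.2·0.0404 + 0.45·0.6364 + 0.8·0.3232; P(aggressive) ≈ 0.0146, P(balanced) ≈ 0.5178, P(conservative) ≈ 0.4676
After 'raise': normaliser = 0.8·0.0146 + 0.55·0.5178 + 0.2·0.4676; P(aggressive) ≈ 0.0300, P(balanced) ≈ 0.7302, P(conservative) ≈ 0.2398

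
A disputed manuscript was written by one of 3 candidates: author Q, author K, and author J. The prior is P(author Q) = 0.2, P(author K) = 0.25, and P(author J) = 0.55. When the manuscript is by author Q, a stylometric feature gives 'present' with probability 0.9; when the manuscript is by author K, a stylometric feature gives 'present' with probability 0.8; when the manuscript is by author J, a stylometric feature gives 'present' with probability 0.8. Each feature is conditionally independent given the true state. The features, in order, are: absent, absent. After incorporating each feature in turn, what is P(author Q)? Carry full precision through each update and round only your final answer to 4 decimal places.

Each posterior becomes the prior for the next update.
After 'absent': normaliser = 0.1·0.2000 + 0.2·0.2500 + 0.2·0.5500; P(author Q) ≈ 0.1111, P(author K) ≈ 0.2778, P(author J) ≈ 0.6111
After 'absent': normaliser = 0.1·0.1111 + 0.2·0.2778 + 0.2·0.6111; P(author Q) ≈ 0.0588, P(author K) ≈ 0.2941, P(author J) ≈ 0.6471

0.0588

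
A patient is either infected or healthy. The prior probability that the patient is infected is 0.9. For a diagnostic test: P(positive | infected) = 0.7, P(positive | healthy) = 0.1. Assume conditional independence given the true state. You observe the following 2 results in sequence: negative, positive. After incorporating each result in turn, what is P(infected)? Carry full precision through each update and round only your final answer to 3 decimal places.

0.955

Apply Bayes' rule sequentially, carrying P(infected) forward.
After 'negative': P(infected) = 0.3·0.9000 / (0.3·0.9000 + 0.9·0.1000) ≈ 0.7500
After 'positive': P(infected) = 0.7·0.7500 / (0.7·0.7500 + 0.1·0.2500) ≈ 0.9545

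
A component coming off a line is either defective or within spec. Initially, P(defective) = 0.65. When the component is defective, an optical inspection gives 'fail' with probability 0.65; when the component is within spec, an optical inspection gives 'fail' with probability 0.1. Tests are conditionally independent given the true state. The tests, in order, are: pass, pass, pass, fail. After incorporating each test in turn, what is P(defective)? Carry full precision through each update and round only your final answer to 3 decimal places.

0.415

After 'pass': P(defective) = 0.35·0.6500 / (0.35·0.6500 + 0.9·0.3500) ≈ 0.4194
After 'pass': P(defective) = 0.35·0.4194 / (0.35·0.4194 + 0.9·0.5806) ≈ 0.2193
After 'pass': P(defective) = 0.35·0.2193 / (0.35·0.2193 + 0.9·0.7807) ≈ 0.0985
After 'fail': P(defective) = 0.65·0.0985 / (0.65·0.0985 + 0.1·0.9015) ≈ 0.4152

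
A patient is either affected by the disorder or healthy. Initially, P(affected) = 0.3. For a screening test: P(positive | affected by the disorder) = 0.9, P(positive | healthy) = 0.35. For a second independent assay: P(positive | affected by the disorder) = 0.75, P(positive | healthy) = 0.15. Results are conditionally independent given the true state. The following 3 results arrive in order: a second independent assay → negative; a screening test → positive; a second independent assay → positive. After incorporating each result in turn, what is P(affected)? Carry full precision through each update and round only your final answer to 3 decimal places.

0.618

After a second independent assay='negative': P(affected) = 0.25·0.3000 / (0.25·0.3000 + 0.85·0.7000) ≈ 0.1119
After a screening test='positive': P(affected) = 0.9·0.1119 / (0.9·0.1119 + 0.35·0.8881) ≈ 0.2448
After a second independent assay='positive': P(affected) = 0.75·0.2448 / (0.75·0.2448 + 0.15·0.7552) ≈ 0.6184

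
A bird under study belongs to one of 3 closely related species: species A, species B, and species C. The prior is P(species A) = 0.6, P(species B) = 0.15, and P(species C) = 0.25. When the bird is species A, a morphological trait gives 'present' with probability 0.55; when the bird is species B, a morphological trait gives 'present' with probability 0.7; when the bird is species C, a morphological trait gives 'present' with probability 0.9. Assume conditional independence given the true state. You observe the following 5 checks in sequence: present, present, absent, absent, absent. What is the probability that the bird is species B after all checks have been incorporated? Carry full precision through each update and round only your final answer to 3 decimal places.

Each posterior becomes the prior for the next update.
After 'present': normaliser = 0.55·0.6000 + 0.7·0.1500 + 0.9·0.2500; P(species A) ≈ 0.5000, P(species B) ≈ 0.1591, P(species C) ≈ 0.3409
After 'present': normaliser = 0.55·0.5000 + 0.7·0.1591 + 0.9·0.3409; P(species A) ≈ 0.3967, P(species B) ≈ 0.1607, P(species C) ≈ 0.4426
After 'absent': normaliser = 0.45·0.3967 + 0.3·0.1607 + 0.1·0.4426; P(species A) ≈ 0.6588, P(species B) ≈ 0.1779, P(species C) ≈ 0.1633
After 'absent': normaliser = 0.45·0.6588 + 0.3·0.1779 + 0.1·0.1633; P(species A) ≈ 0.8097, P(species B) ≈ 0.1457, P(species C) ≈ 0.0446
After 'absent': normaliser = 0.45·0.8097 + 0.3·0.1457 + 0.1·0.0446; P(species A) ≈ 0.8832, P(species B) ≈ 0.1060, P(species C) ≈ 0.0108

0.106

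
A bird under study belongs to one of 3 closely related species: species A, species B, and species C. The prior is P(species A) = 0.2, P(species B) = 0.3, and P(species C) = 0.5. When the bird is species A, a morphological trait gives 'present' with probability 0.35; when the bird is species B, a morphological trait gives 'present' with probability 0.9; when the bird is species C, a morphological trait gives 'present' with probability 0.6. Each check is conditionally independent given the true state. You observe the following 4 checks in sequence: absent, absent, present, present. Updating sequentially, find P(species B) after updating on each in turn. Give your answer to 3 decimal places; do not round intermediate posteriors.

Each posterior becomes the prior for the next update.
After 'absent': normaliser = 0.65·0.2000 + 0.1·0.3000 + 0.4·0.5000; P(species A) ≈ 0.3611, P(species B) ≈ 0.0833, P(species C) ≈ 0.5556
After 'absent': normaliser = 0.65·0.3611 + 0.1·0.0833 + 0.4·0.5556; P(species A) ≈ 0.5045, P(species B) ≈ 0.0179, P(species C) ≈ 0.4776
After 'present': normaliser = 0.35·0.5045 + 0.9·0.0179 + 0.6·0.4776; P(species A) ≈ 0.3684, P(species B) ≈ 0.0336, P(species C) ≈ 0.5979
After 'present': normaliser = 0.35·0.3684 + 0.9·0.0336 + 0.6·0.5979; P(species A) ≈ 0.2489, P(species B) ≈ 0.0584, P(species C) ≈ 0.6926

0.058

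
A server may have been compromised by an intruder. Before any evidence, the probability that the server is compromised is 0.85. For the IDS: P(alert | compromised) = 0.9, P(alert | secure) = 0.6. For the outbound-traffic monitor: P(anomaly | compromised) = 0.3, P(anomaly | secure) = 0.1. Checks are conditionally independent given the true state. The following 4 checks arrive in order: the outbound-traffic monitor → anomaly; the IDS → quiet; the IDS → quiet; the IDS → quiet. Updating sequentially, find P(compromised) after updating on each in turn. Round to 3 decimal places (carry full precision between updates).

After the outbound-traffic monitor='anomaly': P(compromised) = 0.3·0.8500 / (0.3·0.8500 + 0.1·0.1500) ≈ 0.9444
After the IDS='quiet': P(compromised) = 0.1·0.9444 / (0.1·0.9444 + 0.4·0.0556) ≈ 0.8095
After the IDS='quiet': P(compromised) = 0.1·0.8095 / (0.1·0.8095 + 0.4·0.1905) ≈ 0.5152
After the IDS='quiet': P(compromised) = 0.1·0.5152 / (0.1·0.5152 + 0.4·0.4848) ≈ 0.2099

0.210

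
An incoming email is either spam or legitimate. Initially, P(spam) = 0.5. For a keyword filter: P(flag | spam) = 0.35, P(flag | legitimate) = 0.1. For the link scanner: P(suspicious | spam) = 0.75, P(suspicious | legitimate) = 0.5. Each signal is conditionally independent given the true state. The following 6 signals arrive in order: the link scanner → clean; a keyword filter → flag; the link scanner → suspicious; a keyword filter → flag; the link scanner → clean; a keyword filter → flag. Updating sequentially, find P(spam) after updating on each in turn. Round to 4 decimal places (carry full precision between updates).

After the link scanner='clean': P(spam) = 0.25·0.5000 / (0.25·0.5000 + 0.5·0.5000) ≈ 0.3333
After a keyword filter='flag': P(spam) = 0.35·0.3333 / (0.35·0.3333 + 0.1·0.6667) ≈ 0.6364
After the link scanner='suspicious': P(spam) = 0.75·0.6364 / (0.75·0.6364 + 0.5·0.3636) ≈ 0.7241
After a keyword filter='flag': P(spam) = 0.35·0.7241 / (0.35·0.7241 + 0.1·0.2759) ≈ 0.9018
After the link scanner='clean': P(spam) = 0.25·0.9018 / (0.25·0.9018 + 0.5·0.0982) ≈ 0.8212
After a keyword filter='flag': P(spam) = 0.35·0.8212 / (0.35·0.8212 + 0.1·0.1788) ≈ 0.9414

0.9414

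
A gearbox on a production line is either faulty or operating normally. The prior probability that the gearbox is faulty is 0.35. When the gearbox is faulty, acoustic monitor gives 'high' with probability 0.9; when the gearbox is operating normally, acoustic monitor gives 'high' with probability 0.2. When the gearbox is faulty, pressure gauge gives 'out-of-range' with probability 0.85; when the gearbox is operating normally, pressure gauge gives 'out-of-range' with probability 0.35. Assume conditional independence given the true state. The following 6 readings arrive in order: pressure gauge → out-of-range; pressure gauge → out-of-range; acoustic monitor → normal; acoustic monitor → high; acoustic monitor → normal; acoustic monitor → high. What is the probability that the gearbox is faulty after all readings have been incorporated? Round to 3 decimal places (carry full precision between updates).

Each posterior becomes the prior for the next update.
After pressure gauge='out-of-range': P(faulty) = 0.85·0.3500 / (0.85·0.3500 + 0.35·0.6500) ≈ 0.5667
After pressure gauge='out-of-range': P(faulty) = 0.85·0.5667 / (0.85·0.5667 + 0.35·0.4333) ≈ 0.7605
After acoustic monitor='normal': P(faulty) = 0.1·0.7605 / (0.1·0.7605 + 0.8·0.2395) ≈ 0.2842
After acoustic monitor='high': P(faulty) = 0.9·0.2842 / (0.9·0.2842 + 0.2·0.7158) ≈ 0.6411
After acoustic monitor='normal': P(faulty) = 0.1·0.6411 / (0.1·0.6411 + 0.8·0.3589) ≈ 0.1825
After acoustic monitor='high': P(faulty) = 0.9·0.1825 / (0.9·0.1825 + 0.2·0.8175) ≈ 0.5012

0.501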